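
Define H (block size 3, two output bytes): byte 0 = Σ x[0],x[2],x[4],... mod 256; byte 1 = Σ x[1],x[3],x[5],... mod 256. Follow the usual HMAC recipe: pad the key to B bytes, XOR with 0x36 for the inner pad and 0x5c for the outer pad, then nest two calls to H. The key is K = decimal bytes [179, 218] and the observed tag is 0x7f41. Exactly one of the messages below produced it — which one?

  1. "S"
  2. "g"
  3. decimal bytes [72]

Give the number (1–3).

3

Key decimal bytes [179, 218] = b3 da is 2 bytes ≤ B = 3; zero-pad to 3 bytes: K' = b3 da 00.
K' ⊕ ipad = 85 ec 36; K' ⊕ opad = ef 86 5c.
m1: inner = H(85 ec 36 53) = bb 3f; tag = H(ef 86 5c bb 3f) = 8a41
m2: inner = H(85 ec 36 67) = bb 53; tag = H(ef 86 5c bb 53) = 9e41
m3: inner = H(85 ec 36 48) = bb 34; tag = H(ef 86 5c bb 34) = 7f41 ← matches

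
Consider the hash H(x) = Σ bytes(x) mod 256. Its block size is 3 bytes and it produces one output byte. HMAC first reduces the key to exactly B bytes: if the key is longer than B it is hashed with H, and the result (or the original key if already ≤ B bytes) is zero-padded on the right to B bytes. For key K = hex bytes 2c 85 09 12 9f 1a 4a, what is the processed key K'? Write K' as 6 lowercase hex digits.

cf0000

|K| = 7 > B = 3, so first hash the key.
H(K): sum = 44+133+9+18+159+26+74 = 463; mod 256 = 207 → cf.
Zero-pad H(K) = cf to 3 bytes: K' = cf 00 00.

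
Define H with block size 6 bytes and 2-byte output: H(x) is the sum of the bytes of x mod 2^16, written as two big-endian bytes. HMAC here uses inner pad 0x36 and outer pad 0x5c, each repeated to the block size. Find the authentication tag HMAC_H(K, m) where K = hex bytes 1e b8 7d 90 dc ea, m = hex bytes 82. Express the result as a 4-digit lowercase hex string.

Key hex bytes 1e b8 7d 90 dc ea is exactly B = 6 bytes: K' = 1e b8 7d 90 dc ea.
K' ⊕ ipad = 28 8e 4b a6 ea dc.  K' ⊕ opad = 42 e4 21 cc 80 b6.
Inner input = (K'⊕ipad) ∥ m = 28 8e 4b a6 ea dc ∥ 82.
Inner hash: sum = 40+142+75+166+234+220+130 = 1007 → 03 ef.
Outer input = (K'⊕opad) ∥ inner = 42 e4 21 cc 80 b6 ∥ 03 ef.
Outer hash (tag): sum = 66+228+33+204+128+182+3+239 = 1083 → 04 3b.

043b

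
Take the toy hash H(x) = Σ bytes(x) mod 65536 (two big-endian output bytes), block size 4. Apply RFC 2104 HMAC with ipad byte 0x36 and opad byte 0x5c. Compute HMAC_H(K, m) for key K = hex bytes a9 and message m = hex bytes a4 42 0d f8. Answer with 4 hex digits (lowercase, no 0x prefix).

Key hex bytes a9 is 1 byte ≤ B = 4; zero-pad to 4 bytes: K' = a9 00 00 00.
K' ⊕ ipad = 9f 36 36 36.  K' ⊕ opad = f5 5c 5c 5c.
Inner input = (K'⊕ipad) ∥ m = 9f 36 36 36 ∥ a4 42 0d f8.
Inner hash: sum = 159+54+54+54+164+66+13+248 = 812 → 03 2c.
Outer input = (K'⊕opad) ∥ inner = f5 5c 5c 5c ∥ 03 2c.
Outer hash (tag): sum = 245+92+92+92+3+44 = 568 → 02 38.

0238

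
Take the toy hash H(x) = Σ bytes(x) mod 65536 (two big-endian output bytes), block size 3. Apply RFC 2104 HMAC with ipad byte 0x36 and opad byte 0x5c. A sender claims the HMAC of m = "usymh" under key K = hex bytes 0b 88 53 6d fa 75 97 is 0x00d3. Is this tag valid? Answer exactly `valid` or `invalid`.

valid

Key hex bytes 0b 88 53 6d fa 75 97 is 7 bytes > B = 3, so hash it first: H(key) = 03 59, then zero-pad to 3 bytes: K' = 03 59 00.
K' ⊕ ipad = 35 6f 36; K' ⊕ opad = 5f 05 5c.
Inner hash: sum = 53+111+54+117+115+121+109+104 = 784 → 03 10.
Outer hash (recomputed tag): sum = 95+5+92+3+16 = 211 → 00 d3.
Recomputed tag = 00d3; claimed = 00d3 → match.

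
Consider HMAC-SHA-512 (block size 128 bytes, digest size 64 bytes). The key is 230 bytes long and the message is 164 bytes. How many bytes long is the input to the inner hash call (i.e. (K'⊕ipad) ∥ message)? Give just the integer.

292

Key is 230 > 128 bytes, so it is hashed to 64 bytes then zero-padded to 128: |K'| = 128.
Inner input = (K'⊕ipad) ∥ m → 128 + 164 = 292 bytes.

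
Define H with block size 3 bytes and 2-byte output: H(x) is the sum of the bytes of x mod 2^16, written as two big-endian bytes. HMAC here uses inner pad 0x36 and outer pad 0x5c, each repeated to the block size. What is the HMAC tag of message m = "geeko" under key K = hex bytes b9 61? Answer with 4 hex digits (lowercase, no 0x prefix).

Key hex bytes b9 61 is 2 bytes ≤ B = 3; zero-pad to 3 bytes: K' = b9 61 00.
K' ⊕ ipad = 8f 57 36.  K' ⊕ opad = e5 3d 5c.
Inner input = (K'⊕ipad) ∥ m = 8f 57 36 ∥ 67 65 65 6b 6f.
Inner hash: sum = 143+87+54+103+101+101+107+111 = 807 → 03 27.
Outer input = (K'⊕opad) ∥ inner = e5 3d 5c ∥ 03 27.
Outer hash (tag): sum = 229+61+92+3+39 = 424 → 01 a8.

01a8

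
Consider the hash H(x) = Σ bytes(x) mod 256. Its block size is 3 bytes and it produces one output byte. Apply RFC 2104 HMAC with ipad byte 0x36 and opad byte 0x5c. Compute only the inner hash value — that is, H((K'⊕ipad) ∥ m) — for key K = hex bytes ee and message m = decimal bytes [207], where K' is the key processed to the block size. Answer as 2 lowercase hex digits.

13

Key hex bytes ee is 1 byte ≤ B = 3; zero-pad to 3 bytes: K' = ee 00 00.
K' ⊕ ipad = d8 36 36.
Inner input = d8 36 36 ∥ cf.
Inner hash: sum = 216+54+54+207 = 531; mod 256 = 19 → 13.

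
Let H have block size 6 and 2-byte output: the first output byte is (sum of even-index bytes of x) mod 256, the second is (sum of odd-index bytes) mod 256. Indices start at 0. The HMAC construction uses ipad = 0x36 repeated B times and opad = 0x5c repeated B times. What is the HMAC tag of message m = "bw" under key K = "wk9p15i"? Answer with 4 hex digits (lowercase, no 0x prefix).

180d

Key "wk9p15i" = 77 6b 39 70 31 35 69 is 7 bytes > B = 6, so hash it first: H(key) = 4a 10, then zero-pad to 6 bytes: K' = 4a 10 00 00 00 00.
K' ⊕ ipad = 7c 26 36 36 36 36.  K' ⊕ opad = 16 4c 5c 5c 5c 5c.
Inner input = (K'⊕ipad) ∥ m = 7c 26 36 36 36 36 ∥ 62 77.
Inner hash: even-index sum = 330 mod 256 = 74; odd-index sum = 265 mod 256 = 9 → 4a 09.
Outer input = (K'⊕opad) ∥ inner = 16 4c 5c 5c 5c 5c ∥ 4a 09.
Outer hash (tag): even-index sum = 280 mod 256 = 24; odd-index sum = 269 mod 256 = 13 → 18 0d.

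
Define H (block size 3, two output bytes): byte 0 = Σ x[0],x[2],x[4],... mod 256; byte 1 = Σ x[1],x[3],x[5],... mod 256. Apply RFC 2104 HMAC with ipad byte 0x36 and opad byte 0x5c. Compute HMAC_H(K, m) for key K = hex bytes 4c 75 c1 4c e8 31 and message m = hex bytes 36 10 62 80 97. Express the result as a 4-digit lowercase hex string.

Key hex bytes 4c 75 c1 4c e8 31 is 6 bytes > B = 3, so hash it first: H(key) = f5 f2, then zero-pad to 3 bytes: K' = f5 f2 00.
K' ⊕ ipad = c3 c4 36.  K' ⊕ opad = a9 ae 5c.
Inner input = (K'⊕ipad) ∥ m = c3 c4 36 ∥ 36 10 62 80 97.
Inner hash: even-index sum = 393 mod 256 = 137; odd-index sum = 499 mod 256 = 243 → 89 f3.
Outer input = (K'⊕opad) ∥ inner = a9 ae 5c ∥ 89 f3.
Outer hash (tag): even-index sum = 504 mod 256 = 248; odd-index sum = 311 mod 256 = 55 → f8 37.

f837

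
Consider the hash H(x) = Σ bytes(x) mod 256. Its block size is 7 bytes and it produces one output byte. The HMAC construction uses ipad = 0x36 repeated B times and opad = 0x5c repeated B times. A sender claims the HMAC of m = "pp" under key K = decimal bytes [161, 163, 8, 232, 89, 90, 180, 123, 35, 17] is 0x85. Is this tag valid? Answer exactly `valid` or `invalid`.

invalid

Key decimal bytes [161, 163, 8, 232, 89, 90, 180, 123, 35, 17] = a1 a3 08 e8 59 5a b4 7b 23 11 is 10 bytes > B = 7, so hash it first: H(key) = 4a, then zero-pad to 7 bytes: K' = 4a 00 00 00 00 00 00.
K' ⊕ ipad = 7c 36 36 36 36 36 36; K' ⊕ opad = 16 5c 5c 5c 5c 5c 5c.
Inner hash: sum = 124+54+54+54+54+54+54+112+112 = 672; mod 256 = 160 → a0.
Outer hash (recomputed tag): sum = 22+92+92+92+92+92+92+160 = 734; mod 256 = 222 → de.
Recomputed tag = de; claimed = 85 → mismatch.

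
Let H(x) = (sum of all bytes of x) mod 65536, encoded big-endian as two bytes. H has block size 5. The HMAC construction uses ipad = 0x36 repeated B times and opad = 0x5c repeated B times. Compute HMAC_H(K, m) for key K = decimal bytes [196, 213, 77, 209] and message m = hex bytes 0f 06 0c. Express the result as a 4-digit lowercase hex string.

Key decimal bytes [196, 213, 77, 209] = c4 d5 4d d1 is 4 bytes ≤ B = 5; zero-pad to 5 bytes: K' = c4 d5 4d d1 00.
K' ⊕ ipad = f2 e3 7b e7 36.  K' ⊕ opad = 98 89 11 8d 5c.
Inner input = (K'⊕ipad) ∥ m = f2 e3 7b e7 36 ∥ 0f 06 0c.
Inner hash: sum = 242+227+123+231+54+15+6+12 = 910 → 03 8e.
Outer input = (K'⊕opad) ∥ inner = 98 89 11 8d 5c ∥ 03 8e.
Outer hash (tag): sum = 152+137+17+141+92+3+142 = 684 → 02 ac.

02ac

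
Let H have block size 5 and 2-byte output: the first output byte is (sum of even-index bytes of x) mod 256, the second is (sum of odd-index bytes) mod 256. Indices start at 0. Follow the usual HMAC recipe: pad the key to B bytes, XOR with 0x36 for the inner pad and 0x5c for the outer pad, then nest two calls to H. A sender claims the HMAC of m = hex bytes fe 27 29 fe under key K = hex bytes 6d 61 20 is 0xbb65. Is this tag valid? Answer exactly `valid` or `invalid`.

invalid

Key hex bytes 6d 61 20 is 3 bytes ≤ B = 5; zero-pad to 5 bytes: K' = 6d 61 20 00 00.
K' ⊕ ipad = 5b 57 16 36 36; K' ⊕ opad = 31 3d 7c 5c 5c.
Inner hash: even-index sum = 460 mod 256 = 204; odd-index sum = 436 mod 256 = 180 → cc b4.
Outer hash (recomputed tag): even-index sum = 445 mod 256 = 189; odd-index sum = 357 mod 256 = 101 → bd 65.
Recomputed tag = bd65; claimed = bb65 → mismatch.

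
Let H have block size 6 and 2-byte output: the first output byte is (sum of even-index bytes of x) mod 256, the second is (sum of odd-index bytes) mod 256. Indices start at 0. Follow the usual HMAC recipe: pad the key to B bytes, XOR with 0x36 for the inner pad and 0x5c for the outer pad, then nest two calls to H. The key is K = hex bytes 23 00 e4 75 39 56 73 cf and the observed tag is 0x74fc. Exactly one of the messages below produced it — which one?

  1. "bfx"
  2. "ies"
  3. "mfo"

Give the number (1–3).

3

Key hex bytes 23 00 e4 75 39 56 73 cf is 8 bytes > B = 6, so hash it first: H(key) = b3 9a, then zero-pad to 6 bytes: K' = b3 9a 00 00 00 00.
K' ⊕ ipad = 85 ac 36 36 36 36; K' ⊕ opad = ef c6 5c 5c 5c 5c.
m1: inner = H(85 ac 36 36 36 36 62 66 78) = cb 7e; tag = H(ef c6 5c 5c 5c 5c cb 7e) = 72fc
m2: inner = H(85 ac 36 36 36 36 69 65 73) = cd 7d; tag = H(ef c6 5c 5c 5c 5c cd 7d) = 74fb
m3: inner = H(85 ac 36 36 36 36 6d 66 6f) = cd 7e; tag = H(ef c6 5c 5c 5c 5c cd 7e) = 74fc ← matches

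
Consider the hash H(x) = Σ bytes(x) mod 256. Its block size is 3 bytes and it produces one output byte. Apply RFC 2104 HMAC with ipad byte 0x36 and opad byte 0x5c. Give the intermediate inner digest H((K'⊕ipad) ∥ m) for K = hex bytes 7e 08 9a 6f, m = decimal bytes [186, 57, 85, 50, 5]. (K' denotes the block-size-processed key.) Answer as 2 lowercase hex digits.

Key hex bytes 7e 08 9a 6f is 4 bytes > B = 3, so hash it first: H(key) = 8f, then zero-pad to 3 bytes: K' = 8f 00 00.
K' ⊕ ipad = b9 36 36.
Inner input = b9 36 36 ∥ ba 39 55 32 05.
Inner hash: sum = 185+54+54+186+57+85+50+5 = 676; mod 256 = 164 → a4.

a4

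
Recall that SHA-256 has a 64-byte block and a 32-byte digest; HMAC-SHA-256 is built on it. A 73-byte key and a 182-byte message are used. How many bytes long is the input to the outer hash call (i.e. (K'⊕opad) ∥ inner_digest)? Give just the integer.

Key is 73 > 64 bytes, so it is hashed to 32 bytes then zero-padded to 64: |K'| = 64.
Outer input = (K'⊕opad) ∥ H(inner) → 64 + 32 = 96 bytes.

96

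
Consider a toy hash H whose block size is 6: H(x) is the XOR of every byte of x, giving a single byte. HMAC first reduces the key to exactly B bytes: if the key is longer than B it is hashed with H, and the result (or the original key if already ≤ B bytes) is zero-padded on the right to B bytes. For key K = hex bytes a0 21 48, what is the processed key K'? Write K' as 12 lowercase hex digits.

Key hex bytes a0 21 48 is 3 bytes ≤ B = 6; zero-pad to 6 bytes: K' = a0 21 48 00 00 00.

a02148000000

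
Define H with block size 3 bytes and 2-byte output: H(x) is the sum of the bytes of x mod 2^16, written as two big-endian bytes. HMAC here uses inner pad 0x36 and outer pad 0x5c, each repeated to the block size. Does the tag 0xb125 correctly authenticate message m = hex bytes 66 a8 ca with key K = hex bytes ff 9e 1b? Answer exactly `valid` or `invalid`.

Key hex bytes ff 9e 1b is exactly B = 3 bytes: K' = ff 9e 1b.
K' ⊕ ipad = c9 a8 2d; K' ⊕ opad = a3 c2 47.
Inner hash: sum = 201+168+45+102+168+202 = 886 → 03 76.
Outer hash (recomputed tag): sum = 163+194+71+3+118 = 549 → 02 25.
Recomputed tag = 0225; claimed = b125 → mismatch.

invalid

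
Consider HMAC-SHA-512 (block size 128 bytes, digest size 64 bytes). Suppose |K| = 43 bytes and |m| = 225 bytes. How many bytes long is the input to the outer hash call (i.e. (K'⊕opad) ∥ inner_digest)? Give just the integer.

Key is 43 ≤ 128 bytes, zero-padded: |K'| = 128.
Outer input = (K'⊕opad) ∥ H(inner) → 128 + 64 = 192 bytes.

192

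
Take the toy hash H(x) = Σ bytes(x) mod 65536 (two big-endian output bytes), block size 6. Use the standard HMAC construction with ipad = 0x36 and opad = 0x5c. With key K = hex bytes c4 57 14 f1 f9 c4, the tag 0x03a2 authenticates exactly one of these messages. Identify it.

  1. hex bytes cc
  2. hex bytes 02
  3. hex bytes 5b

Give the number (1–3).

1

Key hex bytes c4 57 14 f1 f9 c4 is exactly B = 6 bytes: K' = c4 57 14 f1 f9 c4.
K' ⊕ ipad = f2 61 22 c7 cf f2; K' ⊕ opad = 98 0b 48 ad a5 98.
m1: inner = H(f2 61 22 c7 cf f2 cc) = 04 c9; tag = H(98 0b 48 ad a5 98 04 c9) = 03a2 ← matches
m2: inner = H(f2 61 22 c7 cf f2 02) = 03 ff; tag = H(98 0b 48 ad a5 98 03 ff) = 03d7
m3: inner = H(f2 61 22 c7 cf f2 5b) = 04 58; tag = H(98 0b 48 ad a5 98 04 58) = 0331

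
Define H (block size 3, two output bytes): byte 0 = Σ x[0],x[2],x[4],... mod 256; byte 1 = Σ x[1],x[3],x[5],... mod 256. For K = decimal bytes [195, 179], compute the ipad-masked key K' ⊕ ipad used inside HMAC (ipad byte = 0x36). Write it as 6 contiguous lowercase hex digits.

f58536

Key decimal bytes [195, 179] = c3 b3 is 2 bytes ≤ B = 3; zero-pad to 3 bytes: K' = c3 b3 00.
XOR each byte with 0x36: c3⊕36=f5, b3⊕36=85, 00⊕36=36.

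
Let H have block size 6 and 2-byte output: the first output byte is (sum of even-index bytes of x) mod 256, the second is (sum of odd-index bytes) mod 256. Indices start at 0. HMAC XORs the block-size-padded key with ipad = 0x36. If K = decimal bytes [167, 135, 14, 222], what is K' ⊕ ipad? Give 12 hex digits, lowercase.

91b138e83636

Key decimal bytes [167, 135, 14, 222] = a7 87 0e de is 4 bytes ≤ B = 6; zero-pad to 6 bytes: K' = a7 87 0e de 00 00.
XOR each byte with 0x36: a7⊕36=91, 87⊕36=b1, 0e⊕36=38, de⊕36=e8, 00⊕36=36, 00⊕36=36.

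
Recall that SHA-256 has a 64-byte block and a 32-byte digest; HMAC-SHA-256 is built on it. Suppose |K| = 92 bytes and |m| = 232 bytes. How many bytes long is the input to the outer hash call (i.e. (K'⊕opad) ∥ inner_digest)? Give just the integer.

Key is 92 > 64 bytes, so it is hashed to 32 bytes then zero-padded to 64: |K'| = 64.
Outer input = (K'⊕opad) ∥ H(inner) → 64 + 32 = 96 bytes.

96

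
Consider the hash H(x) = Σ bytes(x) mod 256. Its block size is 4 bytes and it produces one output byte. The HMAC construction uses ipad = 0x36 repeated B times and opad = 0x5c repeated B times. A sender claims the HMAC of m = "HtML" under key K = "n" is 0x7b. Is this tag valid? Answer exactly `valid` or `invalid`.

invalid

Key "n" = 6e is 1 byte ≤ B = 4; zero-pad to 4 bytes: K' = 6e 00 00 00.
K' ⊕ ipad = 58 36 36 36; K' ⊕ opad = 32 5c 5c 5c.
Inner hash: sum = 88+54+54+54+72+116+77+76 = 591; mod 256 = 79 → 4f.
Outer hash (recomputed tag): sum = 50+92+92+92+79 = 405; mod 256 = 149 → 95.
Recomputed tag = 95; claimed = 7b → mismatch.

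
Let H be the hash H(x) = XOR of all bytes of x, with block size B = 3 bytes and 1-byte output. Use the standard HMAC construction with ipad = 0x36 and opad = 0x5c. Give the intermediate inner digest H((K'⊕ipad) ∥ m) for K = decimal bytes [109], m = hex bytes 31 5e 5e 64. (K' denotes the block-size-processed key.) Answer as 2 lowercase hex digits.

0e

Key decimal bytes [109] = 6d is 1 byte ≤ B = 3; zero-pad to 3 bytes: K' = 6d 00 00.
K' ⊕ ipad = 5b 36 36.
Inner input = 5b 36 36 ∥ 31 5e 5e 64.
Inner hash: XOR 5b⊕36⊕36⊕31⊕5e⊕5e⊕64 = 0e.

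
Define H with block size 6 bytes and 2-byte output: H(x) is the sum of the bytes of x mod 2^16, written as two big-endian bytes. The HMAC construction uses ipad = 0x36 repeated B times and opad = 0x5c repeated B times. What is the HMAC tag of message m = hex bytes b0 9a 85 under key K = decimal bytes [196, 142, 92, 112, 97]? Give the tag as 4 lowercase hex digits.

02e9

Key decimal bytes [196, 142, 92, 112, 97] = c4 8e 5c 70 61 is 5 bytes ≤ B = 6; zero-pad to 6 bytes: K' = c4 8e 5c 70 61 00.
K' ⊕ ipad = f2 b8 6a 46 57 36.  K' ⊕ opad = 98 d2 00 2c 3d 5c.
Inner input = (K'⊕ipad) ∥ m = f2 b8 6a 46 57 36 ∥ b0 9a 85.
Inner hash: sum = 242+184+106+70+87+54+176+154+133 = 1206 → 04 b6.
Outer input = (K'⊕opad) ∥ inner = 98 d2 00 2c 3d 5c ∥ 04 b6.
Outer hash (tag): sum = 152+210+0+44+61+92+4+182 = 745 → 02 e9.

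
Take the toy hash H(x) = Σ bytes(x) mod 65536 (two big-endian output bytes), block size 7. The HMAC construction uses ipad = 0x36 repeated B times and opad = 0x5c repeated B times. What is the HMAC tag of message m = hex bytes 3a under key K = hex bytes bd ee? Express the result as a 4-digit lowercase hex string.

Key hex bytes bd ee is 2 bytes ≤ B = 7; zero-pad to 7 bytes: K' = bd ee 00 00 00 00 00.
K' ⊕ ipad = 8b d8 36 36 36 36 36.  K' ⊕ opad = e1 b2 5c 5c 5c 5c 5c.
Inner input = (K'⊕ipad) ∥ m = 8b d8 36 36 36 36 36 ∥ 3a.
Inner hash: sum = 139+216+54+54+54+54+54+58 = 683 → 02 ab.
Outer input = (K'⊕opad) ∥ inner = e1 b2 5c 5c 5c 5c 5c ∥ 02 ab.
Outer hash (tag): sum = 225+178+92+92+92+92+92+2+171 = 1036 → 04 0c.

040c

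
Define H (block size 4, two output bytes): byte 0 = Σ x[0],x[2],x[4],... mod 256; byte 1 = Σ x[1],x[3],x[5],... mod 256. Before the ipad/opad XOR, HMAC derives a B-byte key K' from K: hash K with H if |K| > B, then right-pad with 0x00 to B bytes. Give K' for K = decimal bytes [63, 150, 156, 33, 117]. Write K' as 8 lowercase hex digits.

|K| = 5 > B = 4, so first hash the key.
H(K): even-index sum = 336 mod 256 = 80; odd-index sum = 183 mod 256 = 183 → 50 b7.
Zero-pad H(K) = 50 b7 to 4 bytes: K' = 50 b7 00 00.

50b70000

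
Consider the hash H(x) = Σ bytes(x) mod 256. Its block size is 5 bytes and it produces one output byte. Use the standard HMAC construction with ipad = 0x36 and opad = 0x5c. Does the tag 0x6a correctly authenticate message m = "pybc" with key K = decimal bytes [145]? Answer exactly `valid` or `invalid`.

valid

Key decimal bytes [145] = 91 is 1 byte ≤ B = 5; zero-pad to 5 bytes: K' = 91 00 00 00 00.
K' ⊕ ipad = a7 36 36 36 36; K' ⊕ opad = cd 5c 5c 5c 5c.
Inner hash: sum = 167+54+54+54+54+112+121+98+99 = 813; mod 256 = 45 → 2d.
Outer hash (recomputed tag): sum = 205+92+92+92+92+45 = 618; mod 256 = 106 → 6a.
Recomputed tag = 6a; claimed = 6a → match.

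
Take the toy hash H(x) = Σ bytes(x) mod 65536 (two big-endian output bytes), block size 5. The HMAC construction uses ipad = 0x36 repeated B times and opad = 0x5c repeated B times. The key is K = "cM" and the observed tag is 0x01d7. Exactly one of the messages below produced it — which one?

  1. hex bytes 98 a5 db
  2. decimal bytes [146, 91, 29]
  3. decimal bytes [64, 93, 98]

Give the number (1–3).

Key "cM" = 63 4d is 2 bytes ≤ B = 5; zero-pad to 5 bytes: K' = 63 4d 00 00 00.
K' ⊕ ipad = 55 7b 36 36 36; K' ⊕ opad = 3f 11 5c 5c 5c.
m1: inner = H(55 7b 36 36 36 98 a5 db) = 03 8a; tag = H(3f 11 5c 5c 5c 03 8a) = 01f1
m2: inner = H(55 7b 36 36 36 92 5b 1d) = 02 7c; tag = H(3f 11 5c 5c 5c 02 7c) = 01e2
m3: inner = H(55 7b 36 36 36 40 5d 62) = 02 71; tag = H(3f 11 5c 5c 5c 02 71) = 01d7 ← matches

3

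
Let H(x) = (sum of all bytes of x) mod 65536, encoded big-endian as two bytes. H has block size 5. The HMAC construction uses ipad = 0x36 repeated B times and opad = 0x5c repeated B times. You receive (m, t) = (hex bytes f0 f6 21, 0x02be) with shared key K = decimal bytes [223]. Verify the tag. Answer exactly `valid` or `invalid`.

Key decimal bytes [223] = df is 1 byte ≤ B = 5; zero-pad to 5 bytes: K' = df 00 00 00 00.
K' ⊕ ipad = e9 36 36 36 36; K' ⊕ opad = 83 5c 5c 5c 5c.
Inner hash: sum = 233+54+54+54+54+240+246+33 = 968 → 03 c8.
Outer hash (recomputed tag): sum = 131+92+92+92+92+3+200 = 702 → 02 be.
Recomputed tag = 02be; claimed = 02be → match.

valid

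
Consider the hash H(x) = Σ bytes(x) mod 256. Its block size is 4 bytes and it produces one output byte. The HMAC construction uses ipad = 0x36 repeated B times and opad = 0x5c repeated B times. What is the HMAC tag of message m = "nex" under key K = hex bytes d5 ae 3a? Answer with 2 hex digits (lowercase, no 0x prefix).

Key hex bytes d5 ae 3a is 3 bytes ≤ B = 4; zero-pad to 4 bytes: K' = d5 ae 3a 00.
K' ⊕ ipad = e3 98 0c 36.  K' ⊕ opad = 89 f2 66 5c.
Inner input = (K'⊕ipad) ∥ m = e3 98 0c 36 ∥ 6e 65 78.
Inner hash: sum = 227+152+12+54+110+101+120 = 776; mod 256 = 8 → 08.
Outer input = (K'⊕opad) ∥ inner = 89 f2 66 5c ∥ 08.
Outer hash (tag): sum = 137+242+102+92+8 = 581; mod 256 = 69 → 45.

45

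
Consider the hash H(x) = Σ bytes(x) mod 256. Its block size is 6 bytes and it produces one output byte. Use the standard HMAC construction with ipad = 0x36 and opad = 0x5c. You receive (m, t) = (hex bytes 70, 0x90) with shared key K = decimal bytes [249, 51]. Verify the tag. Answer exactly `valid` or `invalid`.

invalid

Key decimal bytes [249, 51] = f9 33 is 2 bytes ≤ B = 6; zero-pad to 6 bytes: K' = f9 33 00 00 00 00.
K' ⊕ ipad = cf 05 36 36 36 36; K' ⊕ opad = a5 6f 5c 5c 5c 5c.
Inner hash: sum = 207+5+54+54+54+54+112 = 540; mod 256 = 28 → 1c.
Outer hash (recomputed tag): sum = 165+111+92+92+92+92+28 = 672; mod 256 = 160 → a0.
Recomputed tag = a0; claimed = 90 → mismatch.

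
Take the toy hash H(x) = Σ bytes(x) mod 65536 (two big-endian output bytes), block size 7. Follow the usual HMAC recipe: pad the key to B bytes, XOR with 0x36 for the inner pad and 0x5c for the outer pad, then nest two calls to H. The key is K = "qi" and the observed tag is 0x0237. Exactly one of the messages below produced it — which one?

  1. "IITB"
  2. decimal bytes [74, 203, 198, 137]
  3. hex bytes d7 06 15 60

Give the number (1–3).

Key "qi" = 71 69 is 2 bytes ≤ B = 7; zero-pad to 7 bytes: K' = 71 69 00 00 00 00 00.
K' ⊕ ipad = 47 5f 36 36 36 36 36; K' ⊕ opad = 2d 35 5c 5c 5c 5c 5c.
m1: inner = H(47 5f 36 36 36 36 36 49 49 54 42) = 02 dc; tag = H(2d 35 5c 5c 5c 5c 5c 02 dc) = 030c
m2: inner = H(47 5f 36 36 36 36 36 4a cb c6 89) = 04 18; tag = H(2d 35 5c 5c 5c 5c 5c 04 18) = 024a
m3: inner = H(47 5f 36 36 36 36 36 d7 06 15 60) = 03 06; tag = H(2d 35 5c 5c 5c 5c 5c 03 06) = 0237 ← matches

3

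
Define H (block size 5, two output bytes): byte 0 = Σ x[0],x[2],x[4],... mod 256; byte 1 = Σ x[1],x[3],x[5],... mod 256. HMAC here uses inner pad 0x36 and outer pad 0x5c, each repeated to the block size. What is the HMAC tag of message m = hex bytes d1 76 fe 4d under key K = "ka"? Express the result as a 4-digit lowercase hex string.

Key "ka" = 6b 61 is 2 bytes ≤ B = 5; zero-pad to 5 bytes: K' = 6b 61 00 00 00.
K' ⊕ ipad = 5d 57 36 36 36.  K' ⊕ opad = 37 3d 5c 5c 5c.
Inner input = (K'⊕ipad) ∥ m = 5d 57 36 36 36 ∥ d1 76 fe 4d.
Inner hash: even-index sum = 396 mod 256 = 140; odd-index sum = 604 mod 256 = 92 → 8c 5c.
Outer input = (K'⊕opad) ∥ inner = 37 3d 5c 5c 5c ∥ 8c 5c.
Outer hash (tag): even-index sum = 331 mod 256 = 75; odd-index sum = 293 mod 256 = 37 → 4b 25.

4b25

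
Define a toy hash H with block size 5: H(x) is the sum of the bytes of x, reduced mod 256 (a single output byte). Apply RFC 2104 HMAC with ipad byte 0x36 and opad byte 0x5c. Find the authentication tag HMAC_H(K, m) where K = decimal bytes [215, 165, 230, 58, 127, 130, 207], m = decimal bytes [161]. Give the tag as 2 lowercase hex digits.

73

Key decimal bytes [215, 165, 230, 58, 127, 130, 207] = d7 a5 e6 3a 7f 82 cf is 7 bytes > B = 5, so hash it first: H(key) = 6c, then zero-pad to 5 bytes: K' = 6c 00 00 00 00.
K' ⊕ ipad = 5a 36 36 36 36.  K' ⊕ opad = 30 5c 5c 5c 5c.
Inner input = (K'⊕ipad) ∥ m = 5a 36 36 36 36 ∥ a1.
Inner hash: sum = 90+54+54+54+54+161 = 467; mod 256 = 211 → d3.
Outer input = (K'⊕opad) ∥ inner = 30 5c 5c 5c 5c ∥ d3.
Outer hash (tag): sum = 48+92+92+92+92+211 = 627; mod 256 = 115 → 73.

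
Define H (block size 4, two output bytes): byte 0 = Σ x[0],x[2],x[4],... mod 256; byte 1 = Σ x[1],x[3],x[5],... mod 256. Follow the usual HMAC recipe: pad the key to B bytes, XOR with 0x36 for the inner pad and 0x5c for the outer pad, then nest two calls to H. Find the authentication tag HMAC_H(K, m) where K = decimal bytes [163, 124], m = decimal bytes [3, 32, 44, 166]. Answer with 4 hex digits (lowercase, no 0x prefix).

55c2

Key decimal bytes [163, 124] = a3 7c is 2 bytes ≤ B = 4; zero-pad to 4 bytes: K' = a3 7c 00 00.
K' ⊕ ipad = 95 4a 36 36.  K' ⊕ opad = ff 20 5c 5c.
Inner input = (K'⊕ipad) ∥ m = 95 4a 36 36 ∥ 03 20 2c a6.
Inner hash: even-index sum = 250 mod 256 = 250; odd-index sum = 326 mod 256 = 70 → fa 46.
Outer input = (K'⊕opad) ∥ inner = ff 20 5c 5c ∥ fa 46.
Outer hash (tag): even-index sum = 597 mod 256 = 85; odd-index sum = 194 mod 256 = 194 → 55 c2.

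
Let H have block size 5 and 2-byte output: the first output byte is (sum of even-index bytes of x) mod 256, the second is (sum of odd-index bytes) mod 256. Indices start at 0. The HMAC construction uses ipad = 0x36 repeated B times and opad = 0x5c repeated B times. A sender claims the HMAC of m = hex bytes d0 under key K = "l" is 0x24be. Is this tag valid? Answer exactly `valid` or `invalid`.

Key "l" = 6c is 1 byte ≤ B = 5; zero-pad to 5 bytes: K' = 6c 00 00 00 00.
K' ⊕ ipad = 5a 36 36 36 36; K' ⊕ opad = 30 5c 5c 5c 5c.
Inner hash: even-index sum = 198 mod 256 = 198; odd-index sum = 316 mod 256 = 60 → c6 3c.
Outer hash (recomputed tag): even-index sum = 292 mod 256 = 36; odd-index sum = 382 mod 256 = 126 → 24 7e.
Recomputed tag = 247e; claimed = 24be → mismatch.

invalid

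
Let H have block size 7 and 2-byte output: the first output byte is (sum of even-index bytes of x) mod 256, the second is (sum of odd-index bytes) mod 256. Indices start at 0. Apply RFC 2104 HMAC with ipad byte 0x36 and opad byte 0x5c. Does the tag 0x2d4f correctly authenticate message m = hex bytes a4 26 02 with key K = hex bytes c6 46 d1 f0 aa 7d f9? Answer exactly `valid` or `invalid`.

Key hex bytes c6 46 d1 f0 aa 7d f9 is exactly B = 7 bytes: K' = c6 46 d1 f0 aa 7d f9.
K' ⊕ ipad = f0 70 e7 c6 9c 4b cf; K' ⊕ opad = 9a 1a 8d ac f6 21 a5.
Inner hash: even-index sum = 872 mod 256 = 104; odd-index sum = 551 mod 256 = 39 → 68 27.
Outer hash (recomputed tag): even-index sum = 745 mod 256 = 233; odd-index sum = 335 mod 256 = 79 → e9 4f.
Recomputed tag = e94f; claimed = 2d4f → mismatch.

invalid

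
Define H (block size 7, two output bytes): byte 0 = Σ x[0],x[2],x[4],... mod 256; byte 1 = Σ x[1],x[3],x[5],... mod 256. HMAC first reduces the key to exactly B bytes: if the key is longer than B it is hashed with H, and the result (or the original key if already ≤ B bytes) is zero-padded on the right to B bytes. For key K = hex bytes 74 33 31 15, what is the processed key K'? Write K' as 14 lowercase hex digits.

Key hex bytes 74 33 31 15 is 4 bytes ≤ B = 7; zero-pad to 7 bytes: K' = 74 33 31 15 00 00 00.

74333115000000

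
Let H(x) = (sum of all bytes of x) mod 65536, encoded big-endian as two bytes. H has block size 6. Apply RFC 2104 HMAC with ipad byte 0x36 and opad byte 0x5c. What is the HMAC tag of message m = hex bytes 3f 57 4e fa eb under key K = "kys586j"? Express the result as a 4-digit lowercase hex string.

0231

Key "kys586j" = 6b 79 73 35 38 36 6a is 7 bytes > B = 6, so hash it first: H(key) = 02 64, then zero-pad to 6 bytes: K' = 02 64 00 00 00 00.
K' ⊕ ipad = 34 52 36 36 36 36.  K' ⊕ opad = 5e 38 5c 5c 5c 5c.
Inner input = (K'⊕ipad) ∥ m = 34 52 36 36 36 36 ∥ 3f 57 4e fa eb.
Inner hash: sum = 52+82+54+54+54+54+63+87+78+250+235 = 1063 → 04 27.
Outer input = (K'⊕opad) ∥ inner = 5e 38 5c 5c 5c 5c ∥ 04 27.
Outer hash (tag): sum = 94+56+92+92+92+92+4+39 = 561 → 02 31.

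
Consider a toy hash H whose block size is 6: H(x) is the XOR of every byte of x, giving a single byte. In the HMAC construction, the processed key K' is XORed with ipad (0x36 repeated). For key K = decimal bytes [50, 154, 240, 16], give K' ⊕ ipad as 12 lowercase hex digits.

Key decimal bytes [50, 154, 240, 16] = 32 9a f0 10 is 4 bytes ≤ B = 6; zero-pad to 6 bytes: K' = 32 9a f0 10 00 00.
XOR each byte with 0x36: 32⊕36=04, 9a⊕36=ac, f0⊕36=c6, 10⊕36=26, 00⊕36=36, 00⊕36=36.

04acc6263636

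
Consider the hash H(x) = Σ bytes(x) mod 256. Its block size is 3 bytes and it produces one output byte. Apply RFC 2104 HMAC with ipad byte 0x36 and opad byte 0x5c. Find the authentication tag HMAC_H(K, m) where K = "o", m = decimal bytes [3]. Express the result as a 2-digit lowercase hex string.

Key "o" = 6f is 1 byte ≤ B = 3; zero-pad to 3 bytes: K' = 6f 00 00.
K' ⊕ ipad = 59 36 36.  K' ⊕ opad = 33 5c 5c.
Inner input = (K'⊕ipad) ∥ m = 59 36 36 ∥ 03.
Inner hash: sum = 89+54+54+3 = 200 → c8.
Outer input = (K'⊕opad) ∥ inner = 33 5c 5c ∥ c8.
Outer hash (tag): sum = 51+92+92+200 = 435; mod 256 = 179 → b3.

b3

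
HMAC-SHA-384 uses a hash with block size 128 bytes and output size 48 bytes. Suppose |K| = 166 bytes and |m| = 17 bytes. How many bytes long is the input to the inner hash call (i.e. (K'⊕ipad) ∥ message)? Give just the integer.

Key is 166 > 128 bytes, so it is hashed to 48 bytes then zero-padded to 128: |K'| = 128.
Inner input = (K'⊕ipad) ∥ m → 128 + 17 = 145 bytes.

145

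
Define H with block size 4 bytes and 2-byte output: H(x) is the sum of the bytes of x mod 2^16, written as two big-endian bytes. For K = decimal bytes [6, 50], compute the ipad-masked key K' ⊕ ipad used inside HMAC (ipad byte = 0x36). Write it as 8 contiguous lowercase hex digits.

30043636

Key decimal bytes [6, 50] = 06 32 is 2 bytes ≤ B = 4; zero-pad to 4 bytes: K' = 06 32 00 00.
XOR each byte with 0x36: 06⊕36=30, 32⊕36=04, 00⊕36=36, 00⊕36=36.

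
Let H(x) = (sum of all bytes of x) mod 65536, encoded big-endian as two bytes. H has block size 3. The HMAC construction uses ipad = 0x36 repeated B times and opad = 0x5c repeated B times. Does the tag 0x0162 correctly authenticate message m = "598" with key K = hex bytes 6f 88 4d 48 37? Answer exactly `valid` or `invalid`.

valid

Key hex bytes 6f 88 4d 48 37 is 5 bytes > B = 3, so hash it first: H(key) = 01 c3, then zero-pad to 3 bytes: K' = 01 c3 00.
K' ⊕ ipad = 37 f5 36; K' ⊕ opad = 5d 9f 5c.
Inner hash: sum = 55+245+54+53+57+56 = 520 → 02 08.
Outer hash (recomputed tag): sum = 93+159+92+2+8 = 354 → 01 62.
Recomputed tag = 0162; claimed = 0162 → match.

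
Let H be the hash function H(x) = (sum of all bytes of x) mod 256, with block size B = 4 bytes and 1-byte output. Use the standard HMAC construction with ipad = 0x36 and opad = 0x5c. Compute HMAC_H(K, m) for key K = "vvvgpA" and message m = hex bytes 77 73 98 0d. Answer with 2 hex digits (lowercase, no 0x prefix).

Key "vvvgpA" = 76 76 76 67 70 41 is 6 bytes > B = 4, so hash it first: H(key) = 7a, then zero-pad to 4 bytes: K' = 7a 00 00 00.
K' ⊕ ipad = 4c 36 36 36.  K' ⊕ opad = 26 5c 5c 5c.
Inner input = (K'⊕ipad) ∥ m = 4c 36 36 36 ∥ 77 73 98 0d.
Inner hash: sum = 76+54+54+54+119+115+152+13 = 637; mod 256 = 125 → 7d.
Outer input = (K'⊕opad) ∥ inner = 26 5c 5c 5c ∥ 7d.
Outer hash (tag): sum = 38+92+92+92+125 = 439; mod 256 = 183 → b7.

b7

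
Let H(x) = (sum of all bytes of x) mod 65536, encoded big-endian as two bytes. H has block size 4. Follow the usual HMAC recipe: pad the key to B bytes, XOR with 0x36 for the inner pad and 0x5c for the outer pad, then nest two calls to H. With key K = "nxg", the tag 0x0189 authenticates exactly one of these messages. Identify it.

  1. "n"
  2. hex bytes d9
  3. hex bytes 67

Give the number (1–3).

1

Key "nxg" = 6e 78 67 is 3 bytes ≤ B = 4; zero-pad to 4 bytes: K' = 6e 78 67 00.
K' ⊕ ipad = 58 4e 51 36; K' ⊕ opad = 32 24 3b 5c.
m1: inner = H(58 4e 51 36 6e) = 01 9b; tag = H(32 24 3b 5c 01 9b) = 0189 ← matches
m2: inner = H(58 4e 51 36 d9) = 02 06; tag = H(32 24 3b 5c 02 06) = 00f5
m3: inner = H(58 4e 51 36 67) = 01 94; tag = H(32 24 3b 5c 01 94) = 0182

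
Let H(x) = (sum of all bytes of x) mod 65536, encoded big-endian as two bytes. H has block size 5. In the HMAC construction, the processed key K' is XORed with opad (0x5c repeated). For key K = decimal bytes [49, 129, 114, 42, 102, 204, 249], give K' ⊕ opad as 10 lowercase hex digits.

Key decimal bytes [49, 129, 114, 42, 102, 204, 249] = 31 81 72 2a 66 cc f9 is 7 bytes > B = 5, so hash it first: H(key) = 03 79, then zero-pad to 5 bytes: K' = 03 79 00 00 00.
XOR each byte with 0x5c: 03⊕5c=5f, 79⊕5c=25, 00⊕5c=5c, 00⊕5c=5c, 00⊕5c=5c.

5f255c5c5c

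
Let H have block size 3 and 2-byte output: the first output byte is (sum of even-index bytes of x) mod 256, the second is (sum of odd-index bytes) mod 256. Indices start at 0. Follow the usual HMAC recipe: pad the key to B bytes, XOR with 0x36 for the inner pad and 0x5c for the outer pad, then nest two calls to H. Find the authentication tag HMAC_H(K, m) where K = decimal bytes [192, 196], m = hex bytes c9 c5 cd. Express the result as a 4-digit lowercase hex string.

Key decimal bytes [192, 196] = c0 c4 is 2 bytes ≤ B = 3; zero-pad to 3 bytes: K' = c0 c4 00.
K' ⊕ ipad = f6 f2 36.  K' ⊕ opad = 9c 98 5c.
Inner input = (K'⊕ipad) ∥ m = f6 f2 36 ∥ c9 c5 cd.
Inner hash: even-index sum = 497 mod 256 = 241; odd-index sum = 648 mod 256 = 136 → f1 88.
Outer input = (K'⊕opad) ∥ inner = 9c 98 5c ∥ f1 88.
Outer hash (tag): even-index sum = 384 mod 256 = 128; odd-index sum = 393 mod 256 = 137 → 80 89.

8089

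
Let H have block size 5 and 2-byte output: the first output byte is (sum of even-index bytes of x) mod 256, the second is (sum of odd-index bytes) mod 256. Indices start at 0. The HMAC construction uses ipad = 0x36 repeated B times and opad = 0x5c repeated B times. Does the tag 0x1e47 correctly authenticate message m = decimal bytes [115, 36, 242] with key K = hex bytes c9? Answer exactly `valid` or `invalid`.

Key hex bytes c9 is 1 byte ≤ B = 5; zero-pad to 5 bytes: K' = c9 00 00 00 00.
K' ⊕ ipad = ff 36 36 36 36; K' ⊕ opad = 95 5c 5c 5c 5c.
Inner hash: even-index sum = 399 mod 256 = 143; odd-index sum = 465 mod 256 = 209 → 8f d1.
Outer hash (recomputed tag): even-index sum = 542 mod 256 = 30; odd-index sum = 327 mod 256 = 71 → 1e 47.
Recomputed tag = 1e47; claimed = 1e47 → match.

valid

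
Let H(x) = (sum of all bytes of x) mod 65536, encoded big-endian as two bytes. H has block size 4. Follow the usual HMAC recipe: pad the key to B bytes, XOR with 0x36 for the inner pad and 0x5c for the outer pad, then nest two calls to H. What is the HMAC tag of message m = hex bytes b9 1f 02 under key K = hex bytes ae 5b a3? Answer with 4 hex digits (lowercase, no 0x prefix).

Key hex bytes ae 5b a3 is 3 bytes ≤ B = 4; zero-pad to 4 bytes: K' = ae 5b a3 00.
K' ⊕ ipad = 98 6d 95 36.  K' ⊕ opad = f2 07 ff 5c.
Inner input = (K'⊕ipad) ∥ m = 98 6d 95 36 ∥ b9 1f 02.
Inner hash: sum = 152+109+149+54+185+31+2 = 682 → 02 aa.
Outer input = (K'⊕opad) ∥ inner = f2 07 ff 5c ∥ 02 aa.
Outer hash (tag): sum = 242+7+255+92+2+170 = 768 → 03 00.

0300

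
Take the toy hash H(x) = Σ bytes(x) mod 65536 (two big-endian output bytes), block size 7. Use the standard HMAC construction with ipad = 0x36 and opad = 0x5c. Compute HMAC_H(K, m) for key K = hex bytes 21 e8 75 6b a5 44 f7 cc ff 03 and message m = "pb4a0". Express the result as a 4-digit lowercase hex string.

Key hex bytes 21 e8 75 6b a5 44 f7 cc ff 03 is 10 bytes > B = 7, so hash it first: H(key) = 05 97, then zero-pad to 7 bytes: K' = 05 97 00 00 00 00 00.
K' ⊕ ipad = 33 a1 36 36 36 36 36.  K' ⊕ opad = 59 cb 5c 5c 5c 5c 5c.
Inner input = (K'⊕ipad) ∥ m = 33 a1 36 36 36 36 36 ∥ 70 62 34 61 30.
Inner hash: sum = 51+161+54+54+54+54+54+112+98+52+97+48 = 889 → 03 79.
Outer input = (K'⊕opad) ∥ inner = 59 cb 5c 5c 5c 5c 5c ∥ 03 79.
Outer hash (tag): sum = 89+203+92+92+92+92+92+3+121 = 876 → 03 6c.

036c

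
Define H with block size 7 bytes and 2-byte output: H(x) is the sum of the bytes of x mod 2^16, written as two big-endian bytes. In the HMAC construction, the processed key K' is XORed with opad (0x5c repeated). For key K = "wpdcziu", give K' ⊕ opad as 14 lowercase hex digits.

Key "wpdcziu" = 77 70 64 63 7a 69 75 is exactly B = 7 bytes: K' = 77 70 64 63 7a 69 75.
XOR each byte with 0x5c: 77⊕5c=2b, 70⊕5c=2c, 64⊕5c=38, 63⊕5c=3f, 7a⊕5c=26, 69⊕5c=35, 75⊕5c=29.

2b2c383f263529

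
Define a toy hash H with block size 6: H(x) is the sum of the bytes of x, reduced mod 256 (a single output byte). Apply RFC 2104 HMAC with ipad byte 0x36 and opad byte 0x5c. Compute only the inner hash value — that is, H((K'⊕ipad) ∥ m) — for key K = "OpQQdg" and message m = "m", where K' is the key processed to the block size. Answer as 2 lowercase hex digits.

Key "OpQQdg" = 4f 70 51 51 64 67 is exactly B = 6 bytes: K' = 4f 70 51 51 64 67.
K' ⊕ ipad = 79 46 67 67 52 51.
Inner input = 79 46 67 67 52 51 ∥ 6d.
Inner hash: sum = 121+70+103+103+82+81+109 = 669; mod 256 = 157 → 9d.

9d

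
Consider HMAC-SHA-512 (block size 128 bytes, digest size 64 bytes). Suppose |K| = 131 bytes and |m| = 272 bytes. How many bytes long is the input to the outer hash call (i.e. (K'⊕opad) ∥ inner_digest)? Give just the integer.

Key is 131 > 128 bytes, so it is hashed to 64 bytes then zero-padded to 128: |K'| = 128.
Outer input = (K'⊕opad) ∥ H(inner) → 128 + 64 = 192 bytes.

192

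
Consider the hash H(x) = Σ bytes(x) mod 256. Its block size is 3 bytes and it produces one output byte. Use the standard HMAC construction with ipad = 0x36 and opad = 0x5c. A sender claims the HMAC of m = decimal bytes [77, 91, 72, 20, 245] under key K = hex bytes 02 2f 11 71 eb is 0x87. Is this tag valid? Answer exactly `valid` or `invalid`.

valid

Key hex bytes 02 2f 11 71 eb is 5 bytes > B = 3, so hash it first: H(key) = 9e, then zero-pad to 3 bytes: K' = 9e 00 00.
K' ⊕ ipad = a8 36 36; K' ⊕ opad = c2 5c 5c.
Inner hash: sum = 168+54+54+77+91+72+20+245 = 781; mod 256 = 13 → 0d.
Outer hash (recomputed tag): sum = 194+92+92+13 = 391; mod 256 = 135 → 87.
Recomputed tag = 87; claimed = 87 → match.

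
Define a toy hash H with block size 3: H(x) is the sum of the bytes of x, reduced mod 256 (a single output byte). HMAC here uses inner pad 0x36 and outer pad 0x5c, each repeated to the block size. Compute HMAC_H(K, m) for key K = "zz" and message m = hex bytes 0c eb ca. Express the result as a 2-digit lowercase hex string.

37

Key "zz" = 7a 7a is 2 bytes ≤ B = 3; zero-pad to 3 bytes: K' = 7a 7a 00.
K' ⊕ ipad = 4c 4c 36.  K' ⊕ opad = 26 26 5c.
Inner input = (K'⊕ipad) ∥ m = 4c 4c 36 ∥ 0c eb ca.
Inner hash: sum = 76+76+54+12+235+202 = 655; mod 256 = 143 → 8f.
Outer input = (K'⊕opad) ∥ inner = 26 26 5c ∥ 8f.
Outer hash (tag): sum = 38+38+92+143 = 311; mod 256 = 55 → 37.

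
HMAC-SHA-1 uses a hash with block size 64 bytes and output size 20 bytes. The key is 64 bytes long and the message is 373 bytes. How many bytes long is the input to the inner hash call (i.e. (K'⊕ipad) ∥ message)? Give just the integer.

Key is 64 ≤ 64 bytes, zero-padded: |K'| = 64.
Inner input = (K'⊕ipad) ∥ m → 64 + 373 = 437 bytes.

437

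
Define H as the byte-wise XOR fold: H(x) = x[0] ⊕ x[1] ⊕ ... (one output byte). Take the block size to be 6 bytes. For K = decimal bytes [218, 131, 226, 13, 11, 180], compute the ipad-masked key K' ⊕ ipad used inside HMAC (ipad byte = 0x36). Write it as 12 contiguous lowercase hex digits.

Key decimal bytes [218, 131, 226, 13, 11, 180] = da 83 e2 0d 0b b4 is exactly B = 6 bytes: K' = da 83 e2 0d 0b b4.
XOR each byte with 0x36: da⊕36=ec, 83⊕36=b5, e2⊕36=d4, 0d⊕36=3b, 0b⊕36=3d, b4⊕36=82.

ecb5d43b3d82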